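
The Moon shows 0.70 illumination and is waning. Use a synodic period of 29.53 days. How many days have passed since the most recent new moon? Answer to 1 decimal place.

cos θ = 1 − 2f = -0.400, giving a principal value of 113.6°.
Waning ⇒ past full, so θ = 360° − 113.6° = 246.4°.
That fraction of the synodic month is 246.4/360 × 29.53 d ≈ 20.21 d.

20.2 days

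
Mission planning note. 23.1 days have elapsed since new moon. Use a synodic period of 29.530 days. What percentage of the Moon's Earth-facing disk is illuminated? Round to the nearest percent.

40%

The Moon has covered 23.1/29.530 of its cycle, so θ ≈ 360° × 23.1/29.530 = 281.6°.
cos 281.6° = 0.201, so f = (1 − 0.201)/2 = 0.399, so 40%.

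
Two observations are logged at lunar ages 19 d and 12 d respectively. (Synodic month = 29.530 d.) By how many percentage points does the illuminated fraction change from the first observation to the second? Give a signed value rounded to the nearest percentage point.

First observation: θ = 360°·19/29.530 = 231.6°, so f = 0.810.
Second observation: θ = 146.3°, f = 0.916.
Δf = 0.916 − 0.810 = +0.106, i.e. +11 pp.

+11 percentage points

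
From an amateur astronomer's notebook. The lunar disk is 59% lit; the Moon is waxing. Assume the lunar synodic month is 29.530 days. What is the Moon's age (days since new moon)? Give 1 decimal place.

cos θ = 1 − 2f = -0.180, giving a principal value of 100.4°.
Before full moon the principal value applies: θ = 100.4°.
At 360°/29.530 d per day, 100.4° corresponds to 8.23 days.

8.2 days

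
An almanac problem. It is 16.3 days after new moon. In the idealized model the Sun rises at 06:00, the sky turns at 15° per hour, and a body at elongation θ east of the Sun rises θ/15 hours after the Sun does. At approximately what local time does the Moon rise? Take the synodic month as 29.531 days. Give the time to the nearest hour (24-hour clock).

Phase angle: θ = 360°·(16.3 d)/(29.531 d) = 198.7°.
The Moon trails the Sun by θ/15 = 198.7/15 ≈ 13.25 hours.
06:00 + 13.25 h ≈ 19:15 → 19:00 to the nearest hour.

19:00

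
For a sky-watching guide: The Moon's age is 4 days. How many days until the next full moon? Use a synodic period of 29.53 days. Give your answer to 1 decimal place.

Full moon occurs at elongation 180°, i.e. at age 29.53 × 180/360 = 14.765 d.
That is 14.765 − 4 = 10.765 days ahead.

10.8 days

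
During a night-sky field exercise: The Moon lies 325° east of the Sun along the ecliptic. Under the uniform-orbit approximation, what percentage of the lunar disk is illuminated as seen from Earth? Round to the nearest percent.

9%

Half-versine of 325°: (1 − 0.819)/2 = 0.090, i.e. 9%.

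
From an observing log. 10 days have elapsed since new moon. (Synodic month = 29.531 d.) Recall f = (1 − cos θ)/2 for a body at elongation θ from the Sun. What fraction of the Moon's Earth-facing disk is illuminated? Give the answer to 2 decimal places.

Phase angle: θ = 360°·(10 d)/(29.531 d) = 121.9°.
Illuminated fraction = (1 − cos 121.9°)/2 = (1 − (-0.529))/2 ≈ 0.764.

0.76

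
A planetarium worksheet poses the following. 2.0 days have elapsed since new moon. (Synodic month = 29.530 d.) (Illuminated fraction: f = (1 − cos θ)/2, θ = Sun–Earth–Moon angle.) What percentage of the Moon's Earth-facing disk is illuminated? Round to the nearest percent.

The Moon has covered 2.0/29.530 of its cycle, so θ ≈ 360° × 2.0/29.530 = 24.4°.
Illuminated fraction = (1 − cos 24.4°)/2 = (1 − 0.911)/2 ≈ 0.045, so 4%.

4%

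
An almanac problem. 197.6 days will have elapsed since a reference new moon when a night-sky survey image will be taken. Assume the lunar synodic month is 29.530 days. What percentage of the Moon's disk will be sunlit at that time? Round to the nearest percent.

197.6/29.530 = 6.692 lunations, so 6 complete cycles and 20.42 d into the next.
Elongation θ = 360° × 20.42/29.530 ≈ 248.9°.
cos 248.9° = (-0.359), so f = (1 − (-0.359))/2 = 0.680, so 68%.

68%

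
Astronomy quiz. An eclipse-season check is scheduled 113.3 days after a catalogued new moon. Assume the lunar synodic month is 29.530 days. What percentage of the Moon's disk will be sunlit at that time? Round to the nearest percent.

24%

113.3/29.530 = 3.837 lunations, so 3 complete cycles and 24.71 d into the next.
Phase angle: θ = 360°·(24.71 d)/(29.530 d) = 301.2°.
cos 301.2° = 0.519, so f = (1 − 0.519)/2 = 0.241, so 24%.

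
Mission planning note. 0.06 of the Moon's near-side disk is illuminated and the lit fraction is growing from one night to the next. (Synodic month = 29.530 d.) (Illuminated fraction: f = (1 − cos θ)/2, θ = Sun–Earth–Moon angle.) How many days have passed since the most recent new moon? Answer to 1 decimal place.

cos θ = 1 − 2f = 0.880, giving a principal value of 28.4°.
The Moon is waxing (0°–180°), so θ = 28.4° directly.
At 360°/29.530 d per day, 28.4° corresponds to 2.33 days.

2.3 days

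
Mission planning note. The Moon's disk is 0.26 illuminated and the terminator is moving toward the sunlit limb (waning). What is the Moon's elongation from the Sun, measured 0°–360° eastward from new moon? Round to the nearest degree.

299°

Invert f = (1 − cos θ)/2 to get cos θ = 1 − 2(0.26) = 0.480, hence θ₀ = arccos 0.480 = 61.3°.
Waning ⇒ past full, so θ = 360° − 61.3° = 298.7°.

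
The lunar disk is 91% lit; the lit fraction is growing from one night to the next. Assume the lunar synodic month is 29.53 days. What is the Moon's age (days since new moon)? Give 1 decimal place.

11.9 days

Invert f = (1 − cos θ)/2 to get cos θ = 1 − 2(0.91) = -0.820, hence θ₀ = arccos -0.820 = 145.1°.
Before full moon the principal value applies: θ = 145.1°.
At 360°/29.53 d per day, 145.1° corresponds to 11.90 days.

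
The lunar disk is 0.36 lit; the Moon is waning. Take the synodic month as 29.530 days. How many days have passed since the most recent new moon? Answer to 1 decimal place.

Invert f = (1 − cos θ)/2 to get cos θ = 1 − 2(0.36) = 0.280, hence θ₀ = arccos 0.280 = 73.7°.
Since the Moon is past full (waning), take the reflex angle: θ = 360° − 73.7° = 286.3°.
At 360°/29.530 d per day, 286.3° corresponds to 23.48 days.

23.5 days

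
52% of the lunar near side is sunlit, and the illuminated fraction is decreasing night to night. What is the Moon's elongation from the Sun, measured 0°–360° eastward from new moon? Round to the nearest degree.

cos θ = 1 − 2f = -0.040, giving a principal value of 92.3°.
Since the Moon is past full (waning), take the reflex angle: θ = 360° − 92.3° = 267.7°.

268°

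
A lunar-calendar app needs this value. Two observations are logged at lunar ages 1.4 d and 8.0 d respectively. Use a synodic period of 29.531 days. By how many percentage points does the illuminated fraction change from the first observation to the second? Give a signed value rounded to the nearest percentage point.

+54 pp

θ₁ = 360° × 1.4/29.531 = 17.1°, f₁ = (1 − cos θ₁)/2 = 0.022.
θ₂ = 360° × 8.0/29.531 = 97.5°, f₂ = (1 − cos θ₂)/2 = 0.565.
Change = f₂ − f₁ = +0.543 → +54 percentage points.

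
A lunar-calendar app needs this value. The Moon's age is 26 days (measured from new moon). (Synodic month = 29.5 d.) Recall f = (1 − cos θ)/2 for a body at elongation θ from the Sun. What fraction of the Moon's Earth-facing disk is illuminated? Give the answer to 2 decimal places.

0.13

The Moon has covered 26/29.5 of its cycle, so θ ≈ 360° × 26/29.5 = 317.3°.
Illuminated fraction = (1 − cos 317.3°)/2 = (1 − 0.735)/2 ≈ 0.133.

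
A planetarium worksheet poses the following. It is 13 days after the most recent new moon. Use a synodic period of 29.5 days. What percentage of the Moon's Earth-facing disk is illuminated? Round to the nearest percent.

The Moon has covered 13/29.5 of its cycle, so θ ≈ 360° × 13/29.5 = 158.6°.
cos 158.6° = (-0.931), so f = (1 − (-0.931))/2 = 0.966, so 97%.

97%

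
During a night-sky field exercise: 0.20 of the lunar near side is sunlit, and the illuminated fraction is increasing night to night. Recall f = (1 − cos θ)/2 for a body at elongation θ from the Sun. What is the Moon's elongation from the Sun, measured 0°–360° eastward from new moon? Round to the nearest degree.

From f = (1 − cos θ)/2: cos θ = 1 − 2×0.20 = 0.600; arccos → 53.1°.
Before full moon the principal value applies: θ = 53.1°.

53°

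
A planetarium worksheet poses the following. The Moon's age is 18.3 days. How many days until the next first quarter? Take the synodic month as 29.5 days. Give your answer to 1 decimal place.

First quarter is 0.25 of the way through the cycle: age 0.25 × 29.5 = 7.375 d.
This lunation's first quarter (7.375 d) has passed, so add one period: 36.875 − 18.3 = 18.575 days.

18.6 days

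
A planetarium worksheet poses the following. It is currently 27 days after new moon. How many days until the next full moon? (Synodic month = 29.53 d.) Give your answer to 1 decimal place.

Full moon occurs at elongation 180°, i.e. at age 29.53 × 180/360 = 14.765 d.
Already past this cycle's full moon; the next is at 14.765 + 29.53 = 44.295 d, so 44.295 − 27 = 17.295 days.

17.3 days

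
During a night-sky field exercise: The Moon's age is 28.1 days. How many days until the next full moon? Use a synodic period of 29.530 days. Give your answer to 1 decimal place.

16.2 days

Full moon occurs at elongation 180°, i.e. at age 29.530 × 180/360 = 14.765 d.
This lunation's full moon (14.765 d) has passed, so add one period: 44.295 − 28.1 = 16.195 days.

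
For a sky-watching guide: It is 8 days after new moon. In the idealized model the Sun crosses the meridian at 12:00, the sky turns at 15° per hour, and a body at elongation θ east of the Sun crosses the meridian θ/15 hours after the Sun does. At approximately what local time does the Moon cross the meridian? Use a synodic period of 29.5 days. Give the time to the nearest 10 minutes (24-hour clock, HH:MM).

Elongation θ = 360° × 8/29.5 ≈ 97.6°.
The Moon trails the Sun by θ/15 = 97.6/15 ≈ 6.51 hours.
12:00 + 6.508 h ≈ 18:31 → 18:30 to the nearest ten minutes.

18:30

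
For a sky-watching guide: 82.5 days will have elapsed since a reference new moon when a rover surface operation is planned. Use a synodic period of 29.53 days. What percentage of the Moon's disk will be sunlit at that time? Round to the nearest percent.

Reduce mod P: 82.5 − 2×29.53 = 23.44 d into the current lunation.
Elongation θ = 360° × 23.44/29.53 ≈ 285.8°.
With cos θ = 0.272, the lit fraction is (1 − 0.272)/2 ≈ 0.364, so 36%.

36%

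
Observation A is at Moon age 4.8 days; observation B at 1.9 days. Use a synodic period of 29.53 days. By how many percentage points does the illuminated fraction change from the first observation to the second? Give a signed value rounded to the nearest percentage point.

First observation: θ = 360°·4.8/29.53 = 58.5°, so f = 0.239.
Second observation: θ = 23.2°, f = 0.040.
Δf = 0.040 − 0.239 = -0.199, i.e. -20 pp.

-20 pp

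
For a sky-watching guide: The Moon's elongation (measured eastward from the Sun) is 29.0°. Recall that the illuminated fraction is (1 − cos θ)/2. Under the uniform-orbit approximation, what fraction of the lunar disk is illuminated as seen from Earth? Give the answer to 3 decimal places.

0.063

f = (1 − cos 29.0°)/2 = (1 − 0.875)/2 ≈ 0.063.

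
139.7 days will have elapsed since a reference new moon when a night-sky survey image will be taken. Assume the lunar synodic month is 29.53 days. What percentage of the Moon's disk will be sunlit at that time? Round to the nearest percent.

Reduce mod P: 139.7 − 4×29.53 = 21.58 d into the current lunation.
The Moon has covered 21.58/29.53 of its cycle, so θ ≈ 360° × 21.58/29.53 = 263.1°.
Illuminated fraction = (1 − cos 263.1°)/2 = (1 − (-0.120))/2 ≈ 0.560, so 56%.

56%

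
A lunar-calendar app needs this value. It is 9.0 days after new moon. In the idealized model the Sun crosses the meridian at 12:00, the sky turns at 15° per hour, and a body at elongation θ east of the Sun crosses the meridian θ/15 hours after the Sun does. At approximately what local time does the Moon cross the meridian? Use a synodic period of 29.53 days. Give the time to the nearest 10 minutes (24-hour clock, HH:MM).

Elongation θ = 360° × 9.0/29.53 ≈ 109.7°.
The Moon trails the Sun by θ/15 = 109.7/15 ≈ 7.31 hours.
12:00 + 7.315 h ≈ 19:19 → 19:20 to the nearest ten minutes.

19:20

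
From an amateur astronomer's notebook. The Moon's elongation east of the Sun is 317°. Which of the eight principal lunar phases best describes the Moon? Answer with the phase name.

waning crescent

317° lies in the waning crescent sector of the 8-phase cycle.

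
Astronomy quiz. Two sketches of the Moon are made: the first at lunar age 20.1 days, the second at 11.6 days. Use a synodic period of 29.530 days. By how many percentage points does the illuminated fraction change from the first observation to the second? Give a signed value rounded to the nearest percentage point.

+18 percentage points

θ₁ = 360° × 20.1/29.530 = 245.0°, f₁ = (1 − cos θ₁)/2 = 0.711.
θ₂ = 360° × 11.6/29.530 = 141.4°, f₂ = (1 − cos θ₂)/2 = 0.891.
Change = f₂ − f₁ = +0.180 → +18 percentage points.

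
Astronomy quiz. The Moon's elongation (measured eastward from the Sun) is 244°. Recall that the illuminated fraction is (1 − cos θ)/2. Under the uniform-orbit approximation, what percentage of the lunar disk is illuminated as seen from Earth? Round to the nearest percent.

72%

Half-versine of 244°: (1 − (-0.438))/2 = 0.719, i.e. 72%.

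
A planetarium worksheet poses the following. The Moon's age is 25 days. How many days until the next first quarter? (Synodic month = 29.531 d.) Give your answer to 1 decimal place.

11.9 days

First quarter is 0.25 of the way through the cycle: age 0.25 × 29.531 = 7.383 d.
This lunation's first quarter (7.383 d) has passed, so add one period: 36.914 − 25 = 11.914 days.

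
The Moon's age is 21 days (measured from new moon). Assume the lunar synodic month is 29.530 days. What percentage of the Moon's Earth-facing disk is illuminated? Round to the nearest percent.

62%

The Moon has covered 21/29.530 of its cycle, so θ ≈ 360° × 21/29.530 = 256.0°.
cos 256.0° = (-0.242), so f = (1 − (-0.242))/2 = 0.621, so 62%.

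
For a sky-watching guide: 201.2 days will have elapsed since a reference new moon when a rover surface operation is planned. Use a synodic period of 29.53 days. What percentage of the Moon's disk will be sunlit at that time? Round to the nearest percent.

31%

201.2/29.53 = 6.813 lunations, so 6 complete cycles and 24.02 d into the next.
Phase angle: θ = 360°·(24.02 d)/(29.53 d) = 292.8°.
cos 292.8° = 0.388, so f = (1 − 0.388)/2 = 0.306, so 31%.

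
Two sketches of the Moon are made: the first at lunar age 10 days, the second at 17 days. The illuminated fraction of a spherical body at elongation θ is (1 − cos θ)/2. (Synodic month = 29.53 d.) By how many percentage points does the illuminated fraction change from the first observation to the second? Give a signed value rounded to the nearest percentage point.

+18 percentage points

θ₁ = 360° × 10/29.53 = 121.9°, f₁ = (1 − cos θ₁)/2 = 0.764.
θ₂ = 360° × 17/29.53 = 207.2°, f₂ = (1 − cos θ₂)/2 = 0.945.
Change = f₂ − f₁ = +0.180 → +18 percentage points.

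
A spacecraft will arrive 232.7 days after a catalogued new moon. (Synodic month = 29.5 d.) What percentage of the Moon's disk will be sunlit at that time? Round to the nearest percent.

12%

232.7/29.5 = 7.888 lunations, so 7 complete cycles and 26.20 d into the next.
Elongation θ = 360° × 26.20/29.5 ≈ 319.7°.
cos 319.7° = 0.763, so f = (1 − 0.763)/2 = 0.119, so 12%.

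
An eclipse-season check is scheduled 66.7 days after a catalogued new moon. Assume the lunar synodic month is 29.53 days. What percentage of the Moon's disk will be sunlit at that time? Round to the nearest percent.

53%

66.7 d spans 2 complete synodic months (2 × 29.53 = 59.06 d) plus 7.64 d.
The Moon has covered 7.64/29.53 of its cycle, so θ ≈ 360° × 7.64/29.53 = 93.1°.
Illuminated fraction = (1 − cos 93.1°)/2 = (1 − (-0.055))/2 ≈ 0.527, so 53%.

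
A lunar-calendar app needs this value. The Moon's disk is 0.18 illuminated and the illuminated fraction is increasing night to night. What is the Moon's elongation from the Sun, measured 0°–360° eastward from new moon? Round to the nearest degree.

50°

cos θ = 1 − 2f = 0.640, giving a principal value of 50.2°.
Before full moon the principal value applies: θ = 50.2°.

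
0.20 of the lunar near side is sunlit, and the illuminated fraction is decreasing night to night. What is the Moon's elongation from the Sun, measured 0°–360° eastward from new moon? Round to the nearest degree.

Invert f = (1 − cos θ)/2 to get cos θ = 1 − 2(0.20) = 0.600, hence θ₀ = arccos 0.600 = 53.1°.
A waning Moon lies in 180°–360°, so θ = 360° − 53.1° = 306.9°.

307°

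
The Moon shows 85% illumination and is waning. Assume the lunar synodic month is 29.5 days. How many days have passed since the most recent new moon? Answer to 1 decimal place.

18.5 days

Invert f = (1 − cos θ)/2 to get cos θ = 1 − 2(0.85) = -0.700, hence θ₀ = arccos -0.700 = 134.4°.
Waning ⇒ past full, so θ = 360° − 134.4° = 225.6°.
That fraction of the synodic month is 225.6/360 × 29.5 d ≈ 18.48 d.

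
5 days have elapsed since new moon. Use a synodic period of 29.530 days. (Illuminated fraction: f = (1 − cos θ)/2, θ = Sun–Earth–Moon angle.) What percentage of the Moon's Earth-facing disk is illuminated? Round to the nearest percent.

The Moon has covered 5/29.530 of its cycle, so θ ≈ 360° × 5/29.530 = 61.0°.
cos 61.0° = 0.485, so f = (1 − 0.485)/2 = 0.257, so 26%.

26%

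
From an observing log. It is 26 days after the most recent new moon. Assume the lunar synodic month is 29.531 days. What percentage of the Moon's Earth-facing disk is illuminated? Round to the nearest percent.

13%

Elongation θ = 360° × 26/29.531 ≈ 317.0°.
With cos θ = 0.731, the lit fraction is (1 − 0.731)/2 ≈ 0.135, so 13%.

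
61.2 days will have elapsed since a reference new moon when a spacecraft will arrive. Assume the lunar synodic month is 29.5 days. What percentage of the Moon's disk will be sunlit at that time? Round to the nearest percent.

Reduce mod P: 61.2 − 2×29.5 = 2.20 d into the current lunation.
Elongation θ = 360° × 2.20/29.5 ≈ 26.8°.
cos 26.8° = 0.892, so f = (1 − 0.892)/2 = 0.054, so 5%.

5%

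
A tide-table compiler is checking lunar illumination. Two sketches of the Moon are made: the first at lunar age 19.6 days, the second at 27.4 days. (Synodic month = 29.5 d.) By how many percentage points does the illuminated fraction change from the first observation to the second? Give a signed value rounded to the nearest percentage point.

θ₁ = 360° × 19.6/29.5 = 239.2°, f₁ = (1 − cos θ₁)/2 = 0.756.
θ₂ = 360° × 27.4/29.5 = 334.4°, f₂ = (1 − cos θ₂)/2 = 0.049.
Change = f₂ − f₁ = -0.707 → -71 percentage points.

-71 percentage points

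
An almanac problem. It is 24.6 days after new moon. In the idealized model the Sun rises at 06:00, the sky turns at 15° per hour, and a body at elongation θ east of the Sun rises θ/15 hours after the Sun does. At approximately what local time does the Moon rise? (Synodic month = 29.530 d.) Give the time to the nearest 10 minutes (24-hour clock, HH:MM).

Phase angle: θ = 360°·(24.6 d)/(29.530 d) = 299.9°.
At 15° of sky rotation per hour, 299.9° corresponds to a 19.99 h lag.
06:00 + 19.993 h ≈ 02:00 → 02:00 to the nearest ten minutes.

02:00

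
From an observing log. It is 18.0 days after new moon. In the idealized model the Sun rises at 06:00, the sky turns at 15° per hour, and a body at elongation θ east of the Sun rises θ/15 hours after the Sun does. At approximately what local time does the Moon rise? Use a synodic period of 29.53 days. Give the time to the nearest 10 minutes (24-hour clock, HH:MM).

20:40

The Moon has covered 18.0/29.53 of its cycle, so θ ≈ 360° × 18.0/29.53 = 219.4°.
Delay after the Sun = 219.4° / (15°/h) ≈ 14.63 h.
06:00 + 14.629 h ≈ 20:38 → 20:40 to the nearest ten minutes.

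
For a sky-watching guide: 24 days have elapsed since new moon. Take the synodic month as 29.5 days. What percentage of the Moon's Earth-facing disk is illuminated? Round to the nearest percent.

Phase angle: θ = 360°·(24 d)/(29.5 d) = 292.9°.
cos 292.9° = 0.389, so f = (1 − 0.389)/2 = 0.306, so 31%.

31%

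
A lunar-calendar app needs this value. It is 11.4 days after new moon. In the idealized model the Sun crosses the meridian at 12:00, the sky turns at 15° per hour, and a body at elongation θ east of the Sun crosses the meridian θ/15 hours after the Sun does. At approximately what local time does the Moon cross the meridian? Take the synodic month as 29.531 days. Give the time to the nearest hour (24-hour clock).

Phase angle: θ = 360°·(11.4 d)/(29.531 d) = 139.0°.
The Moon trails the Sun by θ/15 = 139.0/15 ≈ 9.26 hours.
12:00 + 9.26 h ≈ 21:16 → 21:00 to the nearest hour.

21:00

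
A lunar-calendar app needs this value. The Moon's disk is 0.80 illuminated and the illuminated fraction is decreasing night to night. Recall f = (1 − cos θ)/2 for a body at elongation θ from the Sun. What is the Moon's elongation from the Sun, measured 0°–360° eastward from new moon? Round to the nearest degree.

From f = (1 − cos θ)/2: cos θ = 1 − 2×0.80 = -0.600; arccos → 126.9°.
Since the Moon is past full (waning), take the reflex angle: θ = 360° − 126.9° = 233.1°.

233°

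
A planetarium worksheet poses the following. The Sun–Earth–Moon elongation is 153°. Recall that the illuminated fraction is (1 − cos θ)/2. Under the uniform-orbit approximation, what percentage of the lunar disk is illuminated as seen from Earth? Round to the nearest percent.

95%

cos 153° = (-0.891), so f = (1 − (-0.891))/2 = 0.946, i.e. 95%.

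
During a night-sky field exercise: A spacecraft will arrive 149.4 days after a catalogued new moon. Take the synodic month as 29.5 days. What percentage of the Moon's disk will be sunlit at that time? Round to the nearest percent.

4%

149.4/29.5 = 5.064 lunations, so 5 complete cycles and 1.90 d into the next.
Phase angle: θ = 360°·(1.90 d)/(29.5 d) = 23.2°.
cos 23.2° = 0.919, so f = (1 − 0.919)/2 = 0.040, so 4%.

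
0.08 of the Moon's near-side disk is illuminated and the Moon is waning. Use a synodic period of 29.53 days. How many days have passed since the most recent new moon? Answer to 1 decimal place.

26.8 days

cos θ = 1 − 2f = 0.840, giving a principal value of 32.9°.
Waning ⇒ past full, so θ = 360° − 32.9° = 327.1°.
Age = 29.53 × 327.1°/360° ≈ 26.83 days.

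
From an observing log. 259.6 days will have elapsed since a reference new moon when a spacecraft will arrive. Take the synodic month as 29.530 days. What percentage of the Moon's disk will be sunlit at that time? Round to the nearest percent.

37%

259.6 d spans 8 complete synodic months (8 × 29.530 = 236.24 d) plus 23.36 d.
Elongation θ = 360° × 23.36/29.530 ≈ 284.8°.
With cos θ = 0.255, the lit fraction is (1 − 0.255)/2 ≈ 0.372, so 37%.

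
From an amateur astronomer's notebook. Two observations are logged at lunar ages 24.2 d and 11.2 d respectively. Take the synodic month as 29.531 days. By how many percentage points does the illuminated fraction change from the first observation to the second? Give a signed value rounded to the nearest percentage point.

θ₁ = 360° × 24.2/29.531 = 295.0°, f₁ = (1 − cos θ₁)/2 = 0.289.
θ₂ = 360° × 11.2/29.531 = 136.5°, f₂ = (1 − cos θ₂)/2 = 0.863.
Change = f₂ − f₁ = +0.574 → +57 percentage points.

+57 percentage points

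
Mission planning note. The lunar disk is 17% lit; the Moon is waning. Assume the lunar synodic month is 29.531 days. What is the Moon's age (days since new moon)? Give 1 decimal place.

Invert f = (1 − cos θ)/2 to get cos θ = 1 − 2(0.17) = 0.660, hence θ₀ = arccos 0.660 = 48.7°.
A waning Moon lies in 180°–360°, so θ = 360° − 48.7° = 311.3°.
Age = 29.531 × 311.3°/360° ≈ 25.54 days.

25.5 days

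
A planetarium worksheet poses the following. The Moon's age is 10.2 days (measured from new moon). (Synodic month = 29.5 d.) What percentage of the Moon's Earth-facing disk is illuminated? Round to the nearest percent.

The Moon has covered 10.2/29.5 of its cycle, so θ ≈ 360° × 10.2/29.5 = 124.5°.
Illuminated fraction = (1 − cos 124.5°)/2 = (1 − (-0.566))/2 ≈ 0.783, so 78%.

78%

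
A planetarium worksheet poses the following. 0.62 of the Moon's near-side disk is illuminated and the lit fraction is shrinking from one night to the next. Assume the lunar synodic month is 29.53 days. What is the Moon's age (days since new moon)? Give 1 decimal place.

21.0 days

Invert f = (1 − cos θ)/2 to get cos θ = 1 − 2(0.62) = -0.240, hence θ₀ = arccos -0.240 = 103.9°.
Since the Moon is past full (waning), take the reflex angle: θ = 360° − 103.9° = 256.1°.
At 360°/29.53 d per day, 256.1° corresponds to 21.01 days.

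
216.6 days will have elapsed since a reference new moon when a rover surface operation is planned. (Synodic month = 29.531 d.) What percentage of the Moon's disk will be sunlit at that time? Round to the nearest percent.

Reduce mod P: 216.6 − 7×29.531 = 9.88 d into the current lunation.
Phase angle: θ = 360°·(9.88 d)/(29.531 d) = 120.5°.
With cos θ = (-0.507), the lit fraction is (1 − (-0.507))/2 ≈ 0.754, so 75%.

75%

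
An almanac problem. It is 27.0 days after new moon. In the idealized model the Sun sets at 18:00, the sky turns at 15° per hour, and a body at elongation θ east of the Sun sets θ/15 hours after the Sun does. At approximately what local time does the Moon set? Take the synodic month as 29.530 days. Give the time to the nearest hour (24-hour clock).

16:00

Elongation θ = 360° × 27.0/29.530 ≈ 329.2°.
Delay after the Sun = 329.2° / (15°/h) ≈ 21.94 h.
18:00 + 21.94 h ≈ 15:57 → 16:00 to the nearest hour.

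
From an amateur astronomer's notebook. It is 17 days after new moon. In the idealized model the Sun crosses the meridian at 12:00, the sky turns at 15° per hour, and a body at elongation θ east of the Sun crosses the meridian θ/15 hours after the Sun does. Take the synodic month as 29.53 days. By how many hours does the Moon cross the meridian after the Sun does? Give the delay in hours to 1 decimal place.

13.8 h

The Moon has covered 17/29.53 of its cycle, so θ ≈ 360° × 17/29.53 = 207.2°.
Delay after the Sun = 207.2° / (15°/h) ≈ 13.82 h.
So the Moon crosses the meridian 13.82 h after the Sun.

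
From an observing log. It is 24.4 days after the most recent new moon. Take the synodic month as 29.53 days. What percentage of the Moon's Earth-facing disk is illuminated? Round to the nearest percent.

27%

Phase angle: θ = 360°·(24.4 d)/(29.53 d) = 297.5°.
cos 297.5° = 0.461, so f = (1 − 0.461)/2 = 0.269, so 27%.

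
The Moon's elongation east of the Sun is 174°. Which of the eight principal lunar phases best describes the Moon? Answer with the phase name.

full moon

174° lies in the full moon sector of the 8-phase cycle.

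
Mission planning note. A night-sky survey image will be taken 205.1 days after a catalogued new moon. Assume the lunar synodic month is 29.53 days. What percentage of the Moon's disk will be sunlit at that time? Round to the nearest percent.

3%

205.1 d spans 6 complete synodic months (6 × 29.53 = 177.18 d) plus 27.92 d.
Elongation θ = 360° × 27.92/29.53 ≈ 340.4°.
Illuminated fraction = (1 − cos 340.4°)/2 = (1 − 0.942)/2 ≈ 0.029, so 3%.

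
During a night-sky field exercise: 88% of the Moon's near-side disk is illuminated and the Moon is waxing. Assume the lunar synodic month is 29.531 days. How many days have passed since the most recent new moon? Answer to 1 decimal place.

cos θ = 1 − 2f = -0.760, giving a principal value of 139.5°.
Before full moon the principal value applies: θ = 139.5°.
Age = 29.531 × 139.5°/360° ≈ 11.44 days.

11.4 days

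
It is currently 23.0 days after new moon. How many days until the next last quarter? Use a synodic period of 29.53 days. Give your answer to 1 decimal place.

Last quarter occurs at elongation 270°, i.e. at age 29.53 × 270/360 = 22.148 d.
Already past this cycle's last quarter; the next is at 22.148 + 29.53 = 51.678 d, so 51.678 − 23.0 = 28.678 days.

28.7 days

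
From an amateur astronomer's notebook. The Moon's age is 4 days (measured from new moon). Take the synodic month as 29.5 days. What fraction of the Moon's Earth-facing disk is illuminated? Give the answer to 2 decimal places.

Phase angle: θ = 360°·(4 d)/(29.5 d) = 48.8°.
cos 48.8° = 0.659, so f = (1 − 0.659)/2 = 0.171.

0.17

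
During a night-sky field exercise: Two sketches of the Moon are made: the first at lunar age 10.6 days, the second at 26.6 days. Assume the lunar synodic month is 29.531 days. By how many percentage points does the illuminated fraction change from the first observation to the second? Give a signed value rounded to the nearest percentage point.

-72 pp

First observation: θ = 360°·10.6/29.531 = 129.2°, so f = 0.816.
Second observation: θ = 324.3°, f = 0.094.
Δf = 0.094 − 0.816 = -0.722, i.e. -72 pp.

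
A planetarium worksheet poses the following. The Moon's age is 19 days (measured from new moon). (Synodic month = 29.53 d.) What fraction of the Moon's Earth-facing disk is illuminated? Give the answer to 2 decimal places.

0.81

Phase angle: θ = 360°·(19 d)/(29.53 d) = 231.6°.
With cos θ = (-0.621), the lit fraction is (1 − (-0.621))/2 ≈ 0.810.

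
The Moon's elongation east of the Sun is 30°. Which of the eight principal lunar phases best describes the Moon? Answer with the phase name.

waxing crescent

The waxing crescent sector spans roughly 22°–68°; 30° falls inside it.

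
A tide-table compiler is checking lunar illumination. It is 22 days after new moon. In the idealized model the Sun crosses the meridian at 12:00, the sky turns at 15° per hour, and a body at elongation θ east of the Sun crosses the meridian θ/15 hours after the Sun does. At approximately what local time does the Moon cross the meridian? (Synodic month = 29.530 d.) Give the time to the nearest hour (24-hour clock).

The Moon has covered 22/29.530 of its cycle, so θ ≈ 360° × 22/29.530 = 268.2°.
Delay after the Sun = 268.2° / (15°/h) ≈ 17.88 h.
12:00 + 17.88 h ≈ 05:53 → 06:00 to the nearest hour.

06:00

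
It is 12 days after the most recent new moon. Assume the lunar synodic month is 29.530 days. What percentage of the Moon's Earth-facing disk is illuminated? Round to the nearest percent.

The Moon has covered 12/29.530 of its cycle, so θ ≈ 360° × 12/29.530 = 146.3°.
cos 146.3° = (-0.832), so f = (1 − (-0.832))/2 = 0.916, so 92%.

92%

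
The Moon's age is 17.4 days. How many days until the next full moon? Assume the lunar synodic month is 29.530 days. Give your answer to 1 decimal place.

26.9 days

Full moon occurs at elongation 180°, i.e. at age 29.530 × 180/360 = 14.765 d.
This lunation's full moon (14.765 d) has passed, so add one period: 44.295 − 17.4 = 26.895 days.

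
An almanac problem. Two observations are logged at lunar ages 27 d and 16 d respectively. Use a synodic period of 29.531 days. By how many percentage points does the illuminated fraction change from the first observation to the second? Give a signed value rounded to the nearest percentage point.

First observation: θ = 360°·27/29.531 = 329.1°, so f = 0.071.
Second observation: θ = 195.0°, f = 0.983.
Δf = 0.983 − 0.071 = +0.912, i.e. +91 pp.

+91 pp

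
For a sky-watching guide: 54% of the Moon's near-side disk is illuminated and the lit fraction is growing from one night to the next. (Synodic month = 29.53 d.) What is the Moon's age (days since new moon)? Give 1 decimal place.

7.8 days

From f = (1 − cos θ)/2: cos θ = 1 − 2×0.54 = -0.080; arccos → 94.6°.
The Moon is waxing (0°–180°), so θ = 94.6° directly.
Age = 29.53 × 94.6°/360° ≈ 7.76 days.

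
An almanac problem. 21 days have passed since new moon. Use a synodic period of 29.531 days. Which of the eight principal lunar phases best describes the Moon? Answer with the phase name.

At 21/29.531 of the cycle, θ ≈ 256° — the last quarter range.

last quarter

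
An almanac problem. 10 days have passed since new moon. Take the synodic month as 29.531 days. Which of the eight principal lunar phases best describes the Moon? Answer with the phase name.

At 10/29.531 of the cycle, θ ≈ 122° — the waxing gibbous range.

waxing gibbous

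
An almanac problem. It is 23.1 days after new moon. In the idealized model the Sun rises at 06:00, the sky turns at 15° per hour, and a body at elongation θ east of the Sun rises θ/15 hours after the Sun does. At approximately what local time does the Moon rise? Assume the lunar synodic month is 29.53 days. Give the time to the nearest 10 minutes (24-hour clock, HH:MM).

Phase angle: θ = 360°·(23.1 d)/(29.53 d) = 281.6°.
The Moon trails the Sun by θ/15 = 281.6/15 ≈ 18.77 hours.
06:00 + 18.774 h ≈ 00:46 → 00:50 to the nearest ten minutes.

00:50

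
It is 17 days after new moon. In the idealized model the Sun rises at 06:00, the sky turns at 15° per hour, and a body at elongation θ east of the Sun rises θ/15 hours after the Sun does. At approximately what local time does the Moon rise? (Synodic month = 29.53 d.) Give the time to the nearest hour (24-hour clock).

20:00

Phase angle: θ = 360°·(17 d)/(29.53 d) = 207.2°.
At 15° of sky rotation per hour, 207.2° corresponds to a 13.82 h lag.
06:00 + 13.82 h ≈ 19:49 → 20:00 to the nearest hour.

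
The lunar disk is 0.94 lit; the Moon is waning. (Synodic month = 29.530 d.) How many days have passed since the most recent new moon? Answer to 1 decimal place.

From f = (1 − cos θ)/2: cos θ = 1 − 2×0.94 = -0.880; arccos → 151.6°.
Since the Moon is past full (waning), take the reflex angle: θ = 360° − 151.6° = 208.4°.
That fraction of the synodic month is 208.4/360 × 29.530 d ≈ 17.09 d.

17.1 days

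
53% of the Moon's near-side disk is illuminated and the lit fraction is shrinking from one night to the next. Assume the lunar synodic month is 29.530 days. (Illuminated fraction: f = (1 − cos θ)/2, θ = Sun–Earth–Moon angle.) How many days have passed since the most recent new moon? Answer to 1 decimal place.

From f = (1 − cos θ)/2: cos θ = 1 − 2×0.53 = -0.060; arccos → 93.4°.
Waning ⇒ past full, so θ = 360° − 93.4° = 266.6°.
At 360°/29.530 d per day, 266.6° corresponds to 21.87 days.

21.9 days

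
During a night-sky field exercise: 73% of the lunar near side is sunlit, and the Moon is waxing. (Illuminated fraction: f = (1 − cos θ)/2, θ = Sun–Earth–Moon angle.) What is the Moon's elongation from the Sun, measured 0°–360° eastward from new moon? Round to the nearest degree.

117°

cos θ = 1 − 2f = -0.460, giving a principal value of 117.4°.
The Moon is waxing (0°–180°), so θ = 117.4° directly.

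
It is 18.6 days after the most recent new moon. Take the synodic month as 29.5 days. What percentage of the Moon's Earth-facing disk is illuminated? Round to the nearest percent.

84%

Elongation θ = 360° × 18.6/29.5 ≈ 227.0°.
Illuminated fraction = (1 − cos 227.0°)/2 = (1 − (-0.682))/2 ≈ 0.841, so 84%.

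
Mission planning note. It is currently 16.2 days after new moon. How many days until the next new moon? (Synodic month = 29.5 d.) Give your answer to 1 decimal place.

The next new moon completes the synodic month: 29.5 − 16.2 = 13.300 days.

13.3 days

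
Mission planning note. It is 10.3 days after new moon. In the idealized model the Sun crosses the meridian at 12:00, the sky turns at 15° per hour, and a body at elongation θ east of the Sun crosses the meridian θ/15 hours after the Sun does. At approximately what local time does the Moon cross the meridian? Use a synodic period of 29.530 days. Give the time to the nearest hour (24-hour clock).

20:00

Elongation θ = 360° × 10.3/29.530 ≈ 125.6°.
Delay after the Sun = 125.6° / (15°/h) ≈ 8.37 h.
12:00 + 8.37 h ≈ 20:22 → 20:00 to the nearest hour.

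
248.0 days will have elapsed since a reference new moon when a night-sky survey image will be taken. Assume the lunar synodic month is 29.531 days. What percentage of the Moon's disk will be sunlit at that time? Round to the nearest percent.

Reduce mod P: 248.0 − 8×29.531 = 11.75 d into the current lunation.
The Moon has covered 11.75/29.531 of its cycle, so θ ≈ 360° × 11.75/29.531 = 143.3°.
cos 143.3° = (-0.801), so f = (1 − (-0.801))/2 = 0.901, so 90%.

90%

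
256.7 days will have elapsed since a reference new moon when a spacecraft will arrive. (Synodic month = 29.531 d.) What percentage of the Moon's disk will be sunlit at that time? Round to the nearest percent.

256.7 d spans 8 complete synodic months (8 × 29.531 = 236.25 d) plus 20.45 d.
The Moon has covered 20.45/29.531 of its cycle, so θ ≈ 360° × 20.45/29.531 = 249.3°.
cos 249.3° = (-0.353), so f = (1 − (-0.353))/2 = 0.677, so 68%.

68%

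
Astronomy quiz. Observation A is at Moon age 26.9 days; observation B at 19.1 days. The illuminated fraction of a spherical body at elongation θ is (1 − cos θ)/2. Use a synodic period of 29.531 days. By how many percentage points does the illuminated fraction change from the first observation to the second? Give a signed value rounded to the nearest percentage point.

+73 pp

First observation: θ = 360°·26.9/29.531 = 327.9°, so f = 0.076.
Second observation: θ = 232.8°, f = 0.802.
Δf = 0.802 − 0.076 = +0.726, i.e. +73 pp.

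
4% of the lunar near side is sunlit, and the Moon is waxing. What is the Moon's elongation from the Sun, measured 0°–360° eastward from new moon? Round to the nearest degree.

23°

From f = (1 − cos θ)/2: cos θ = 1 − 2×0.04 = 0.920; arccos → 23.1°.
Before full moon the principal value applies: θ = 23.1°.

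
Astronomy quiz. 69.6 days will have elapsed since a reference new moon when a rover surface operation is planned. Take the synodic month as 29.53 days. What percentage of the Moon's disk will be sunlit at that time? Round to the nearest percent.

69.6 d spans 2 complete synodic months (2 × 29.53 = 59.06 d) plus 10.54 d.
Phase angle: θ = 360°·(10.54 d)/(29.53 d) = 128.5°.
cos 128.5° = (-0.622), so f = (1 − (-0.622))/2 = 0.811, so 81%.

81%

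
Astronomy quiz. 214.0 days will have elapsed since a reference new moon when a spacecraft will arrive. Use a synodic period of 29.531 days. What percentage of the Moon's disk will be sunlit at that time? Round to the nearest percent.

214.0/29.531 = 7.247 lunations, so 7 complete cycles and 7.28 d into the next.
Phase angle: θ = 360°·(7.28 d)/(29.531 d) = 88.8°.
With cos θ = 0.021, the lit fraction is (1 − 0.021)/2 ≈ 0.489, so 49%.

49%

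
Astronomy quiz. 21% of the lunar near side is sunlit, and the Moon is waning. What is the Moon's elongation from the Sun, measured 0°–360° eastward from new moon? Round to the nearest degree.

From f = (1 − cos θ)/2: cos θ = 1 − 2×0.21 = 0.580; arccos → 54.5°.
Waning ⇒ past full, so θ = 360° − 54.5° = 305.5°.

305°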